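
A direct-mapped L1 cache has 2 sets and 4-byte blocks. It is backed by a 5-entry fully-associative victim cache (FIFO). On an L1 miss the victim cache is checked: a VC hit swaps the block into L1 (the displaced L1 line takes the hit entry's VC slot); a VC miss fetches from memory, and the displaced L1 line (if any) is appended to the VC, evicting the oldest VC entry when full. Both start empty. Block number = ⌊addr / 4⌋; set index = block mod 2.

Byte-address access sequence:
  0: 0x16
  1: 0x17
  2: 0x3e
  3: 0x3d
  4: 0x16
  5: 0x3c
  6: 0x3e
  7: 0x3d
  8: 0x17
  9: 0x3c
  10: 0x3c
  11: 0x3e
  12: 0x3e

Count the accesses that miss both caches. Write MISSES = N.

#0 0x16→b5/s1 MISS; vc=[]
#1 0x17→b5/s1 L1-HIT; vc=[]
#2 0x3e→b15/s1 MISS; vc=[5]
#3 0x3d→b15/s1 L1-HIT; vc=[5]
#4 0x16→b5/s1 VC-HIT; vc=[15]
#5 0x3c→b15/s1 VC-HIT; vc=[5]
#6 0x3e→b15/s1 L1-HIT; vc=[5]
#7 0x3d→b15/s1 L1-HIT; vc=[5]
#8 0x17→b5/s1 VC-HIT; vc=[15]
#9 0x3c→b15/s1 VC-HIT; vc=[5]
#10 0x3c→b15/s1 L1-HIT; vc=[5]
#11 0x3e→b15/s1 L1-HIT; vc=[5]
#12 0x3e→b15/s1 L1-HIT; vc=[5]

MISSES = 2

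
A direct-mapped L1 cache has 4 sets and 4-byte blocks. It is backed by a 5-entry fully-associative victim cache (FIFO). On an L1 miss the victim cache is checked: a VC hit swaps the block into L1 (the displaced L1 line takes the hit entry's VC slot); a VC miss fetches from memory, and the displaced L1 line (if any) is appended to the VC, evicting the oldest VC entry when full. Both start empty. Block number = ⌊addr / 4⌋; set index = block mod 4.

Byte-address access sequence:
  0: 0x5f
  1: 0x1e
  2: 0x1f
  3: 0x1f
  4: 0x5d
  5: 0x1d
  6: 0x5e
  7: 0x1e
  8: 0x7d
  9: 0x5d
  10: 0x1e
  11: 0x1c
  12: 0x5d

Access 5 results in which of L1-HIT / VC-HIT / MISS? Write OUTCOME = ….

#0 0x5f→b23/s3 MISS; vc=[]
#1 0x1e→b7/s3 MISS; vc=[23]
#2 0x1f→b7/s3 L1-HIT; vc=[23]
#3 0x1f→b7/s3 L1-HIT; vc=[23]
#4 0x5d→b23/s3 VC-HIT; vc=[7]
#5 0x1d→b7/s3 VC-HIT; vc=[23]
#6 0x5e→b23/s3 VC-HIT; vc=[7]
#7 0x1e→b7/s3 VC-HIT; vc=[23]
#8 0x7d→b31/s3 MISS; vc=[23,7]
#9 0x5d→b23/s3 VC-HIT; vc=[31,7]
#10 0x1e→b7/s3 VC-HIT; vc=[31,23]
#11 0x1c→b7/s3 L1-HIT; vc=[31,23]
#12 0x5d→b23/s3 VC-HIT; vc=[31,7]

OUTCOME = VC-HIT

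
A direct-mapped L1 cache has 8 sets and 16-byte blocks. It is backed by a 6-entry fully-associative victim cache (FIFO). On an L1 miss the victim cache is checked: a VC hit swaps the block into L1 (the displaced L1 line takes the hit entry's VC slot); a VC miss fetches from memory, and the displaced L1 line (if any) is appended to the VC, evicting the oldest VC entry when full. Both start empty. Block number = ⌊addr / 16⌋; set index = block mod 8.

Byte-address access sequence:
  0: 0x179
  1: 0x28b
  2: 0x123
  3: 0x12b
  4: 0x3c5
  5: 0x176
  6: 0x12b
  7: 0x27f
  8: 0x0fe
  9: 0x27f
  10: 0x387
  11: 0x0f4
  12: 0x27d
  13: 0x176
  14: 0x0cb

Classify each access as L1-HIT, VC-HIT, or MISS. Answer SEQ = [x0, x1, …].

SEQ = [MISS, MISS, MISS, L1-HIT, MISS, L1-HIT, L1-HIT, MISS, MISS, VC-HIT, MISS, VC-HIT, VC-HIT, VC-HIT, MISS]

#0 0x179→b23/s7 MISS; vc=[]
#1 0x28b→b40/s0 MISS; vc=[]
#2 0x123→b18/s2 MISS; vc=[]
#3 0x12b→b18/s2 L1-HIT; vc=[]
#4 0x3c5→b60/s4 MISS; vc=[]
#5 0x176→b23/s7 L1-HIT; vc=[]
#6 0x12b→b18/s2 L1-HIT; vc=[]
#7 0x27f→b39/s7 MISS; vc=[23]
#8 0xfe→b15/s7 MISS; vc=[23,39]
#9 0x27f→b39/s7 VC-HIT; vc=[23,15]
#10 0x387→b56/s0 MISS; vc=[23,15,40]
#11 0xf4→b15/s7 VC-HIT; vc=[23,39,40]
#12 0x27d→b39/s7 VC-HIT; vc=[23,15,40]
#13 0x176→b23/s7 VC-HIT; vc=[39,15,40]
#14 0xcb→b12/s4 MISS; vc=[39,15,40,60]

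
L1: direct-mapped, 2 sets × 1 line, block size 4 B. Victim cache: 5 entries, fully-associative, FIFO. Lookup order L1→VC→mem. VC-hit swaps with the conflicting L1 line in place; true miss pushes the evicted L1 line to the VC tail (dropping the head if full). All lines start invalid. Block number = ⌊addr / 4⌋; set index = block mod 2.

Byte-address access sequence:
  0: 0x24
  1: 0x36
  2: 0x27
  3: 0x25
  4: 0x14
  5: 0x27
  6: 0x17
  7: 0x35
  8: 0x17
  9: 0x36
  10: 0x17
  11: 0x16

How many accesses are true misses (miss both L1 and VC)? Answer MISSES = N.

MISSES = 3

#0 0x24→b9/s1 MISS; vc=[]
#1 0x36→b13/s1 MISS; vc=[9]
#2 0x27→b9/s1 VC-HIT; vc=[13]
#3 0x25→b9/s1 L1-HIT; vc=[13]
#4 0x14→b5/s1 MISS; vc=[13,9]
#5 0x27→b9/s1 VC-HIT; vc=[13,5]
#6 0x17→b5/s1 VC-HIT; vc=[13,9]
#7 0x35→b13/s1 VC-HIT; vc=[5,9]
#8 0x17→b5/s1 VC-HIT; vc=[13,9]
#9 0x36→b13/s1 VC-HIT; vc=[5,9]
#10 0x17→b5/s1 VC-HIT; vc=[13,9]
#11 0x16→b5/s1 L1-HIT; vc=[13,9]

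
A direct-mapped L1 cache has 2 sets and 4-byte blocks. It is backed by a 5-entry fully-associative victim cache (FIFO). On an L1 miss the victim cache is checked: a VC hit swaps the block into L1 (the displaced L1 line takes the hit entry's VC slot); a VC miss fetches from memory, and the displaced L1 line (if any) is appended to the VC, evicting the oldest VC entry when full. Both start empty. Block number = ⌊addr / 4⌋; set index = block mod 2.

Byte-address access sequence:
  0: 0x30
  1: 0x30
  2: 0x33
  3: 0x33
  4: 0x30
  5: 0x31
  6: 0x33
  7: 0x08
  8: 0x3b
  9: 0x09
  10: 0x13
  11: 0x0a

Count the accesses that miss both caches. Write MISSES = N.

0: 0x30 (blk 12, set 0) → MISS  vc=[]
1: 0x30 (blk 12, set 0) → L1-HIT  vc=[]
2: 0x33 (blk 12, set 0) → L1-HIT  vc=[]
3: 0x33 (blk 12, set 0) → L1-HIT  vc=[]
4: 0x30 (blk 12, set 0) → L1-HIT  vc=[]
5: 0x31 (blk 12, set 0) → L1-HIT  vc=[]
6: 0x33 (blk 12, set 0) → L1-HIT  vc=[]
7: 0x8 (blk 2, set 0) → MISS  vc=[12]
8: 0x3b (blk 14, set 0) → MISS  vc=[12, 2]
9: 0x9 (blk 2, set 0) → VC-HIT  vc=[12, 14]
10: 0x13 (blk 4, set 0) → MISS  vc=[12, 14, 2]
11: 0xa (blk 2, set 0) → VC-HIT  vc=[12, 14, 4]

MISSES = 4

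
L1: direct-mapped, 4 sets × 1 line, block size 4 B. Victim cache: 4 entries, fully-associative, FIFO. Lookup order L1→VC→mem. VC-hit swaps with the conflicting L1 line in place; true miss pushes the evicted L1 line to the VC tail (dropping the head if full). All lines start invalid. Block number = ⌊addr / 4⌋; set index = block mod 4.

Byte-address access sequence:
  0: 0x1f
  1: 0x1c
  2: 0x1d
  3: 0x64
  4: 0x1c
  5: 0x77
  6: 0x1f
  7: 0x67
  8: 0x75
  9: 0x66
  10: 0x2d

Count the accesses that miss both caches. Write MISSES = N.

  [0] addr=0x1f blk=7 s=3: MISS | VC []
  [1] addr=0x1c blk=7 s=3: L1-HIT | VC []
  [2] addr=0x1d blk=7 s=3: L1-HIT | VC []
  [3] addr=0x64 blk=25 s=1: MISS | VC []
  [4] addr=0x1c blk=7 s=3: L1-HIT | VC []
  [5] addr=0x77 blk=29 s=1: MISS | VC [25]
  [6] addr=0x1f blk=7 s=3: L1-HIT | VC [25]
  [7] addr=0x67 blk=25 s=1: VC-HIT | VC [29]
  [8] addr=0x75 blk=29 s=1: VC-HIT | VC [25]
  [9] addr=0x66 blk=25 s=1: VC-HIT | VC [29]
  [10] addr=0x2d blk=11 s=3: MISS | VC [29, 7]

MISSES = 4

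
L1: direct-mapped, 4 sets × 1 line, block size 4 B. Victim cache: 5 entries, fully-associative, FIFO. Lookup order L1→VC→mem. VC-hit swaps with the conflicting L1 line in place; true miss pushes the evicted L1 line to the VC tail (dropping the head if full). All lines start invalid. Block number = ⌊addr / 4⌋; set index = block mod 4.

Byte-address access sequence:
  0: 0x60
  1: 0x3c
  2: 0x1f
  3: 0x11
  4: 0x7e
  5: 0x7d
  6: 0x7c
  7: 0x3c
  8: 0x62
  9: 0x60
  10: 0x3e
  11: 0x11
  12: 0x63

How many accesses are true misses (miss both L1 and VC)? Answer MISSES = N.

MISSES = 5

0: 0x60 (blk 24, set 0) → MISS  vc=[]
1: 0x3c (blk 15, set 3) → MISS  vc=[]
2: 0x1f (blk 7, set 3) → MISS  vc=[15]
3: 0x11 (blk 4, set 0) → MISS  vc=[15, 24]
4: 0x7e (blk 31, set 3) → MISS  vc=[15, 24, 7]
5: 0x7d (blk 31, set 3) → L1-HIT  vc=[15, 24, 7]
6: 0x7c (blk 31, set 3) → L1-HIT  vc=[15, 24, 7]
7: 0x3c (blk 15, set 3) → VC-HIT  vc=[31, 24, 7]
8: 0x62 (blk 24, set 0) → VC-HIT  vc=[31, 4, 7]
9: 0x60 (blk 24, set 0) → L1-HIT  vc=[31, 4, 7]
10: 0x3e (blk 15, set 3) → L1-HIT  vc=[31, 4, 7]
11: 0x11 (blk 4, set 0) → VC-HIT  vc=[31, 24, 7]
12: 0x63 (blk 24, set 0) → VC-HIT  vc=[31, 4, 7]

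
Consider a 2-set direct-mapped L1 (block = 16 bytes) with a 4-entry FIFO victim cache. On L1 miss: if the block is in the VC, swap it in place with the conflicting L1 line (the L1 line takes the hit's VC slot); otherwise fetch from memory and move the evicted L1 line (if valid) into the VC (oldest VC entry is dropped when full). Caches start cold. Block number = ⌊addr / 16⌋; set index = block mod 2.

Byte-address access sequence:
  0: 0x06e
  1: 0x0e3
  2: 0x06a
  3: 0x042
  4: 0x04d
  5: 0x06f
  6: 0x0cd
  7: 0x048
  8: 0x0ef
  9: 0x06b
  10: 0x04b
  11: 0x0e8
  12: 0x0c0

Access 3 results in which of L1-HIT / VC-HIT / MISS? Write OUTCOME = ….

OUTCOME = MISS

#0 0x6e→b6/s0 MISS; vc=[]
#1 0xe3→b14/s0 MISS; vc=[6]
#2 0x6a→b6/s0 VC-HIT; vc=[14]
#3 0x42→b4/s0 MISS; vc=[14,6]
#4 0x4d→b4/s0 L1-HIT; vc=[14,6]
#5 0x6f→b6/s0 VC-HIT; vc=[14,4]
#6 0xcd→b12/s0 MISS; vc=[14,4,6]
#7 0x48→b4/s0 VC-HIT; vc=[14,12,6]
#8 0xef→b14/s0 VC-HIT; vc=[4,12,6]
#9 0x6b→b6/s0 VC-HIT; vc=[4,12,14]
#10 0x4b→b4/s0 VC-HIT; vc=[6,12,14]
#11 0xe8→b14/s0 VC-HIT; vc=[6,12,4]
#12 0xc0→b12/s0 VC-HIT; vc=[6,14,4]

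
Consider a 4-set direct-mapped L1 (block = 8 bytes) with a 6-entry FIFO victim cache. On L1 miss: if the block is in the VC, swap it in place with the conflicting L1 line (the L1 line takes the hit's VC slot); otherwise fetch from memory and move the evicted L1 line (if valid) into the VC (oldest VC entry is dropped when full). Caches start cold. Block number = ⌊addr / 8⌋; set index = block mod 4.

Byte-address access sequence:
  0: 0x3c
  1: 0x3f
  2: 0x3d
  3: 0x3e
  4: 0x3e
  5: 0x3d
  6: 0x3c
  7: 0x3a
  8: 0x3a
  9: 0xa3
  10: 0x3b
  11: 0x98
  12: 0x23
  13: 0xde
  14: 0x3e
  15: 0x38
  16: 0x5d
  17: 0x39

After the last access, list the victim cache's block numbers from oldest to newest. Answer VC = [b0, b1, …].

  [0] addr=0x3c blk=7 s=3: MISS | VC []
  [1] addr=0x3f blk=7 s=3: L1-HIT | VC []
  [2] addr=0x3d blk=7 s=3: L1-HIT | VC []
  [3] addr=0x3e blk=7 s=3: L1-HIT | VC []
  [4] addr=0x3e blk=7 s=3: L1-HIT | VC []
  [5] addr=0x3d blk=7 s=3: L1-HIT | VC []
  [6] addr=0x3c blk=7 s=3: L1-HIT | VC []
  [7] addr=0x3a blk=7 s=3: L1-HIT | VC []
  [8] addr=0x3a blk=7 s=3: L1-HIT | VC []
  [9] addr=0xa3 blk=20 s=0: MISS | VC []
  [10] addr=0x3b blk=7 s=3: L1-HIT | VC []
  [11] addr=0x98 blk=19 s=3: MISS | VC [7]
  [12] addr=0x23 blk=4 s=0: MISS | VC [7, 20]
  [13] addr=0xde blk=27 s=3: MISS | VC [7, 20, 19]
  [14] addr=0x3e blk=7 s=3: VC-HIT | VC [27, 20, 19]
  [15] addr=0x38 blk=7 s=3: L1-HIT | VC [27, 20, 19]
  [16] addr=0x5d blk=11 s=3: MISS | VC [27, 20, 19, 7]
  [17] addr=0x39 blk=7 s=3: VC-HIT | VC [27, 20, 19, 11]

VC = [27, 20, 19, 11]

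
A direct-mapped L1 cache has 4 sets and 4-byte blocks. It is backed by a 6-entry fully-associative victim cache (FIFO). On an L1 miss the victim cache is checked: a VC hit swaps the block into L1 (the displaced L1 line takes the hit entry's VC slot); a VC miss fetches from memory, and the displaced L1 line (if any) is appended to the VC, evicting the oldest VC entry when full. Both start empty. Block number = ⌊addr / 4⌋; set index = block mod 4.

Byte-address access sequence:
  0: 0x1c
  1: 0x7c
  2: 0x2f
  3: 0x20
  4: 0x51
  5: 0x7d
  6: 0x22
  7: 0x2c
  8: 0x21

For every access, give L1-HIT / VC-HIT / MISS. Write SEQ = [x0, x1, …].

#0 0x1c→b7/s3 MISS; vc=[]
#1 0x7c→b31/s3 MISS; vc=[7]
#2 0x2f→b11/s3 MISS; vc=[7,31]
#3 0x20→b8/s0 MISS; vc=[7,31]
#4 0x51→b20/s0 MISS; vc=[7,31,8]
#5 0x7d→b31/s3 VC-HIT; vc=[7,11,8]
#6 0x22→b8/s0 VC-HIT; vc=[7,11,20]
#7 0x2c→b11/s3 VC-HIT; vc=[7,31,20]
#8 0x21→b8/s0 L1-HIT; vc=[7,31,20]

SEQ = [MISS, MISS, MISS, MISS, MISS, VC-HIT, VC-HIT, VC-HIT, L1-HIT]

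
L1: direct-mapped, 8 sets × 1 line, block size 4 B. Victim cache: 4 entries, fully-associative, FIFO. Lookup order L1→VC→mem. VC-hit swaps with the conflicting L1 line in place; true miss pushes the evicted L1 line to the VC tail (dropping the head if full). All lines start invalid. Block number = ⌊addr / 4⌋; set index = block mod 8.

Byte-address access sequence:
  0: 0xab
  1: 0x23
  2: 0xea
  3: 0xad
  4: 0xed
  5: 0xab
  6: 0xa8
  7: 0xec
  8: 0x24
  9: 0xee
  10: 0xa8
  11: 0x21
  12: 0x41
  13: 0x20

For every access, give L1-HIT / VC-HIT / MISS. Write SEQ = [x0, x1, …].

SEQ = [MISS, MISS, MISS, MISS, MISS, VC-HIT, L1-HIT, L1-HIT, MISS, L1-HIT, L1-HIT, L1-HIT, MISS, VC-HIT]

0: 0xab (blk 42, set 2) → MISS  vc=[]
1: 0x23 (blk 8, set 0) → MISS  vc=[]
2: 0xea (blk 58, set 2) → MISS  vc=[42]
3: 0xad (blk 43, set 3) → MISS  vc=[42]
4: 0xed (blk 59, set 3) → MISS  vc=[42, 43]
5: 0xab (blk 42, set 2) → VC-HIT  vc=[58, 43]
6: 0xa8 (blk 42, set 2) → L1-HIT  vc=[58, 43]
7: 0xec (blk 59, set 3) → L1-HIT  vc=[58, 43]
8: 0x24 (blk 9, set 1) → MISS  vc=[58, 43]
9: 0xee (blk 59, set 3) → L1-HIT  vc=[58, 43]
10: 0xa8 (blk 42, set 2) → L1-HIT  vc=[58, 43]
11: 0x21 (blk 8, set 0) → L1-HIT  vc=[58, 43]
12: 0x41 (blk 16, set 0) → MISS  vc=[58, 43, 8]
13: 0x20 (blk 8, set 0) → VC-HIT  vc=[58, 43, 16]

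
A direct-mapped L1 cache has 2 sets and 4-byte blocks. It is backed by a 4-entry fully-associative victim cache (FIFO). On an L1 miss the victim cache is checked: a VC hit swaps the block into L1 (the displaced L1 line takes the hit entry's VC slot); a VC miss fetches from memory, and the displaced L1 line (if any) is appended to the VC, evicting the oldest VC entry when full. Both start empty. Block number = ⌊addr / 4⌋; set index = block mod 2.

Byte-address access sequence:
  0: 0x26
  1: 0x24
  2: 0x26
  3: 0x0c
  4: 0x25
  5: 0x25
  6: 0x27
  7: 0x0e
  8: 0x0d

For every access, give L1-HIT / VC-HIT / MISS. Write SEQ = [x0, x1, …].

#0 0x26→b9/s1 MISS; vc=[]
#1 0x24→b9/s1 L1-HIT; vc=[]
#2 0x26→b9/s1 L1-HIT; vc=[]
#3 0xc→b3/s1 MISS; vc=[9]
#4 0x25→b9/s1 VC-HIT; vc=[3]
#5 0x25→b9/s1 L1-HIT; vc=[3]
#6 0x27→b9/s1 L1-HIT; vc=[3]
#7 0xe→b3/s1 VC-HIT; vc=[9]
#8 0xd→b3/s1 L1-HIT; vc=[9]

SEQ = [MISS, L1-HIT, L1-HIT, MISS, VC-HIT, L1-HIT, L1-HIT, VC-HIT, L1-HIT]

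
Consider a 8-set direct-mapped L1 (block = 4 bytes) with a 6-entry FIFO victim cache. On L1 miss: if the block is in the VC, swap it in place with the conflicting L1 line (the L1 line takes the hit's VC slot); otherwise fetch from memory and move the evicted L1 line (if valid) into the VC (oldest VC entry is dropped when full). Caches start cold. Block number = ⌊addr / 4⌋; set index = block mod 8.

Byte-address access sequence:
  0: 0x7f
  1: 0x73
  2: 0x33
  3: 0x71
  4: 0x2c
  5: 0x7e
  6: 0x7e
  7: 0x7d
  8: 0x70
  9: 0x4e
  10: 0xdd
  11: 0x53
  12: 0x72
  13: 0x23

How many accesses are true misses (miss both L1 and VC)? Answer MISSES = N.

#0 0x7f→b31/s7 MISS; vc=[]
#1 0x73→b28/s4 MISS; vc=[]
#2 0x33→b12/s4 MISS; vc=[28]
#3 0x71→b28/s4 VC-HIT; vc=[12]
#4 0x2c→b11/s3 MISS; vc=[12]
#5 0x7e→b31/s7 L1-HIT; vc=[12]
#6 0x7e→b31/s7 L1-HIT; vc=[12]
#7 0x7d→b31/s7 L1-HIT; vc=[12]
#8 0x70→b28/s4 L1-HIT; vc=[12]
#9 0x4e→b19/s3 MISS; vc=[12,11]
#10 0xdd→b55/s7 MISS; vc=[12,11,31]
#11 0x53→b20/s4 MISS; vc=[12,11,31,28]
#12 0x72→b28/s4 VC-HIT; vc=[12,11,31,20]
#13 0x23→b8/s0 MISS; vc=[12,11,31,20]

MISSES = 8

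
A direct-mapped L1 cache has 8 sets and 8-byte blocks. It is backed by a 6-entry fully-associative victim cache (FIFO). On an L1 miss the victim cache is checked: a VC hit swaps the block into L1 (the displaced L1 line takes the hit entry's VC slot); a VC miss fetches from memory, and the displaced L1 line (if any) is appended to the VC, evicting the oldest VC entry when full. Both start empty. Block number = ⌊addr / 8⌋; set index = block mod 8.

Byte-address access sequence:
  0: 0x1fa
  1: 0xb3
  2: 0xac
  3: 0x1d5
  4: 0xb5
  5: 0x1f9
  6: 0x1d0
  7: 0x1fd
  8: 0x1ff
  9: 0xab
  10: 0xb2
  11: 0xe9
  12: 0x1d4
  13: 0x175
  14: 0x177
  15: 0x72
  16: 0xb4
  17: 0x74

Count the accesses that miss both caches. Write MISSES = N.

0: 0x1fa (blk 63, set 7) → MISS  vc=[]
1: 0xb3 (blk 22, set 6) → MISS  vc=[]
2: 0xac (blk 21, set 5) → MISS  vc=[]
3: 0x1d5 (blk 58, set 2) → MISS  vc=[]
4: 0xb5 (blk 22, set 6) → L1-HIT  vc=[]
5: 0x1f9 (blk 63, set 7) → L1-HIT  vc=[]
6: 0x1d0 (blk 58, set 2) → L1-HIT  vc=[]
7: 0x1fd (blk 63, set 7) → L1-HIT  vc=[]
8: 0x1ff (blk 63, set 7) → L1-HIT  vc=[]
9: 0xab (blk 21, set 5) → L1-HIT  vc=[]
10: 0xb2 (blk 22, set 6) → L1-HIT  vc=[]
11: 0xe9 (blk 29, set 5) → MISS  vc=[21]
12: 0x1d4 (blk 58, set 2) → L1-HIT  vc=[21]
13: 0x175 (blk 46, set 6) → MISS  vc=[21, 22]
14: 0x177 (blk 46, set 6) → L1-HIT  vc=[21, 22]
15: 0x72 (blk 14, set 6) → MISS  vc=[21, 22, 46]
16: 0xb4 (blk 22, set 6) → VC-HIT  vc=[21, 14, 46]
17: 0x74 (blk 14, set 6) → VC-HIT  vc=[21, 22, 46]

MISSES = 7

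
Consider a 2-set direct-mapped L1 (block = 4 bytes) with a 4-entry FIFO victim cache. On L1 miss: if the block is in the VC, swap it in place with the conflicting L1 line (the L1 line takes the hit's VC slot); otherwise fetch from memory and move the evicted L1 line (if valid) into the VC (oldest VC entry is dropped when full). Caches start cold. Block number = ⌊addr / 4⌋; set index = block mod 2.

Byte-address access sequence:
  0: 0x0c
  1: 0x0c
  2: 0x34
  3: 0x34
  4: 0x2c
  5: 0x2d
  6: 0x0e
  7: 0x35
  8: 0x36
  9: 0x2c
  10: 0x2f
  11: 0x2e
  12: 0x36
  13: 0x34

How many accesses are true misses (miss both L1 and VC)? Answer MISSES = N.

  [0] addr=0xc blk=3 s=1: MISS | VC []
  [1] addr=0xc blk=3 s=1: L1-HIT | VC []
  [2] addr=0x34 blk=13 s=1: MISS | VC [3]
  [3] addr=0x34 blk=13 s=1: L1-HIT | VC [3]
  [4] addr=0x2c blk=11 s=1: MISS | VC [3, 13]
  [5] addr=0x2d blk=11 s=1: L1-HIT | VC [3, 13]
  [6] addr=0xe blk=3 s=1: VC-HIT | VC [11, 13]
  [7] addr=0x35 blk=13 s=1: VC-HIT | VC [11, 3]
  [8] addr=0x36 blk=13 s=1: L1-HIT | VC [11, 3]
  [9] addr=0x2c blk=11 s=1: VC-HIT | VC [13, 3]
  [10] addr=0x2f blk=11 s=1: L1-HIT | VC [13, 3]
  [11] addr=0x2e blk=11 s=1: L1-HIT | VC [13, 3]
  [12] addr=0x36 blk=13 s=1: VC-HIT | VC [11, 3]
  [13] addr=0x34 blk=13 s=1: L1-HIT | VC [11, 3]

MISSES = 3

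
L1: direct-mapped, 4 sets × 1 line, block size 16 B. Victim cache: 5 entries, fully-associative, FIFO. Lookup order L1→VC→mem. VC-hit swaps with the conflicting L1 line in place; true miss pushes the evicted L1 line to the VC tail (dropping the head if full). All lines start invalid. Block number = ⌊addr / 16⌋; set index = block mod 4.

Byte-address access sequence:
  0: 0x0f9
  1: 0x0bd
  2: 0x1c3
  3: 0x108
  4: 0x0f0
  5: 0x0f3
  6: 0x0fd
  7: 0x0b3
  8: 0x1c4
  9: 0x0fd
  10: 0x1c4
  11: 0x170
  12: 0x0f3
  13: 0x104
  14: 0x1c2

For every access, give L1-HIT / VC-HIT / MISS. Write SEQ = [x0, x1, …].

0: 0xf9 (blk 15, set 3) → MISS  vc=[]
1: 0xbd (blk 11, set 3) → MISS  vc=[15]
2: 0x1c3 (blk 28, set 0) → MISS  vc=[15]
3: 0x108 (blk 16, set 0) → MISS  vc=[15, 28]
4: 0xf0 (blk 15, set 3) → VC-HIT  vc=[11, 28]
5: 0xf3 (blk 15, set 3) → L1-HIT  vc=[11, 28]
6: 0xfd (blk 15, set 3) → L1-HIT  vc=[11, 28]
7: 0xb3 (blk 11, set 3) → VC-HIT  vc=[15, 28]
8: 0x1c4 (blk 28, set 0) → VC-HIT  vc=[15, 16]
9: 0xfd (blk 15, set 3) → VC-HIT  vc=[11, 16]
10: 0x1c4 (blk 28, set 0) → L1-HIT  vc=[11, 16]
11: 0x170 (blk 23, set 3) → MISS  vc=[11, 16, 15]
12: 0xf3 (blk 15, set 3) → VC-HIT  vc=[11, 16, 23]
13: 0x104 (blk 16, set 0) → VC-HIT  vc=[11, 28, 23]
14: 0x1c2 (blk 28, set 0) → VC-HIT  vc=[11, 16, 23]

SEQ = [MISS, MISS, MISS, MISS, VC-HIT, L1-HIT, L1-HIT, VC-HIT, VC-HIT, VC-HIT, L1-HIT, MISS, VC-HIT, VC-HIT, VC-HIT]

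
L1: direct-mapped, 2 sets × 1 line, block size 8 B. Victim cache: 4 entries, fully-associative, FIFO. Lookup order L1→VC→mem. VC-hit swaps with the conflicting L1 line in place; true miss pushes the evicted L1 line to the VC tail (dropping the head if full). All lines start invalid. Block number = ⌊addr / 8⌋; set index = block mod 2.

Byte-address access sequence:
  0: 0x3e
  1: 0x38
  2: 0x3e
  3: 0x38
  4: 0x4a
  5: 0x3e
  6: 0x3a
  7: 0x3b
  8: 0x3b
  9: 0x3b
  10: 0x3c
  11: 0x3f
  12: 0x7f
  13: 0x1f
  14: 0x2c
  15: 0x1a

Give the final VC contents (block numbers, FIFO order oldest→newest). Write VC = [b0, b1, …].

#0 0x3e→b7/s1 MISS; vc=[]
#1 0x38→b7/s1 L1-HIT; vc=[]
#2 0x3e→b7/s1 L1-HIT; vc=[]
#3 0x38→b7/s1 L1-HIT; vc=[]
#4 0x4a→b9/s1 MISS; vc=[7]
#5 0x3e→b7/s1 VC-HIT; vc=[9]
#6 0x3a→b7/s1 L1-HIT; vc=[9]
#7 0x3b→b7/s1 L1-HIT; vc=[9]
#8 0x3b→b7/s1 L1-HIT; vc=[9]
#9 0x3b→b7/s1 L1-HIT; vc=[9]
#10 0x3c→b7/s1 L1-HIT; vc=[9]
#11 0x3f→b7/s1 L1-HIT; vc=[9]
#12 0x7f→b15/s1 MISS; vc=[9,7]
#13 0x1f→b3/s1 MISS; vc=[9,7,15]
#14 0x2c→b5/s1 MISS; vc=[9,7,15,3]
#15 0x1a→b3/s1 VC-HIT; vc=[9,7,15,5]

VC = [9, 7, 15, 5]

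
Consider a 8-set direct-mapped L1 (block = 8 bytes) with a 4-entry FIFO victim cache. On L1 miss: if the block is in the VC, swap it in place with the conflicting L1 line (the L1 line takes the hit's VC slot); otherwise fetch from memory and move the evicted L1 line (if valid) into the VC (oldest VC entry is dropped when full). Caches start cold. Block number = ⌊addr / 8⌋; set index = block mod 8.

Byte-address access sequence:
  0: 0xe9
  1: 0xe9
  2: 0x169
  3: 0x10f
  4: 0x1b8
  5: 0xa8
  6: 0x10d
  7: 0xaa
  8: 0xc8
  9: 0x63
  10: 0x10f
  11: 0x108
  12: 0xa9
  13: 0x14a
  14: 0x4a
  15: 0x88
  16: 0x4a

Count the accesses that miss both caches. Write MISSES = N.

0: 0xe9 (blk 29, set 5) → MISS  vc=[]
1: 0xe9 (blk 29, set 5) → L1-HIT  vc=[]
2: 0x169 (blk 45, set 5) → MISS  vc=[29]
3: 0x10f (blk 33, set 1) → MISS  vc=[29]
4: 0x1b8 (blk 55, set 7) → MISS  vc=[29]
5: 0xa8 (blk 21, set 5) → MISS  vc=[29, 45]
6: 0x10d (blk 33, set 1) → L1-HIT  vc=[29, 45]
7: 0xaa (blk 21, set 5) → L1-HIT  vc=[29, 45]
8: 0xc8 (blk 25, set 1) → MISS  vc=[29, 45, 33]
9: 0x63 (blk 12, set 4) → MISS  vc=[29, 45, 33]
10: 0x10f (blk 33, set 1) → VC-HIT  vc=[29, 45, 25]
11: 0x108 (blk 33, set 1) → L1-HIT  vc=[29, 45, 25]
12: 0xa9 (blk 21, set 5) → L1-HIT  vc=[29, 45, 25]
13: 0x14a (blk 41, set 1) → MISS  vc=[29, 45, 25, 33]
14: 0x4a (blk 9, set 1) → MISS  vc=[45, 25, 33, 41]
15: 0x88 (blk 17, set 1) → MISS  vc=[25, 33, 41, 9]
16: 0x4a (blk 9, set 1) → VC-HIT  vc=[25, 33, 41, 17]

MISSES = 10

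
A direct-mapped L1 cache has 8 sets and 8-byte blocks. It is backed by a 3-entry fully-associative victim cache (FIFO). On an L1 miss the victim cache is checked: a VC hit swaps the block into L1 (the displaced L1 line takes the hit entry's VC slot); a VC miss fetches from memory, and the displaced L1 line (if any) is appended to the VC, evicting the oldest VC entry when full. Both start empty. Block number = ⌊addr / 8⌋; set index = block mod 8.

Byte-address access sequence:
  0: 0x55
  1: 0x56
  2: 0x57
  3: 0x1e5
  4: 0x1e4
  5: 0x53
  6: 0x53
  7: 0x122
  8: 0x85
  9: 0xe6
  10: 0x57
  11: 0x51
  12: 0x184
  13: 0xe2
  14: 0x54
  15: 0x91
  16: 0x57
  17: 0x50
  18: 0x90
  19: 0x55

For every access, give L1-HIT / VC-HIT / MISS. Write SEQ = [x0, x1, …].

SEQ = [MISS, L1-HIT, L1-HIT, MISS, L1-HIT, L1-HIT, L1-HIT, MISS, MISS, MISS, L1-HIT, L1-HIT, MISS, L1-HIT, L1-HIT, MISS, VC-HIT, L1-HIT, VC-HIT, VC-HIT]

  [0] addr=0x55 blk=10 s=2: MISS | VC []
  [1] addr=0x56 blk=10 s=2: L1-HIT | VC []
  [2] addr=0x57 blk=10 s=2: L1-HIT | VC []
  [3] addr=0x1e5 blk=60 s=4: MISS | VC []
  [4] addr=0x1e4 blk=60 s=4: L1-HIT | VC []
  [5] addr=0x53 blk=10 s=2: L1-HIT | VC []
  [6] addr=0x53 blk=10 s=2: L1-HIT | VC []
  [7] addr=0x122 blk=36 s=4: MISS | VC [60]
  [8] addr=0x85 blk=16 s=0: MISS | VC [60]
  [9] addr=0xe6 blk=28 s=4: MISS | VC [60, 36]
  [10] addr=0x57 blk=10 s=2: L1-HIT | VC [60, 36]
  [11] addr=0x51 blk=10 s=2: L1-HIT | VC [60, 36]
  [12] addr=0x184 blk=48 s=0: MISS | VC [60, 36, 16]
  [13] addr=0xe2 blk=28 s=4: L1-HIT | VC [60, 36, 16]
  [14] addr=0x54 blk=10 s=2: L1-HIT | VC [60, 36, 16]
  [15] addr=0x91 blk=18 s=2: MISS | VC [36, 16, 10]
  [16] addr=0x57 blk=10 s=2: VC-HIT | VC [36, 16, 18]
  [17] addr=0x50 blk=10 s=2: L1-HIT | VC [36, 16, 18]
  [18] addr=0x90 blk=18 s=2: VC-HIT | VC [36, 16, 10]
  [19] addr=0x55 blk=10 s=2: VC-HIT | VC [36, 16, 18]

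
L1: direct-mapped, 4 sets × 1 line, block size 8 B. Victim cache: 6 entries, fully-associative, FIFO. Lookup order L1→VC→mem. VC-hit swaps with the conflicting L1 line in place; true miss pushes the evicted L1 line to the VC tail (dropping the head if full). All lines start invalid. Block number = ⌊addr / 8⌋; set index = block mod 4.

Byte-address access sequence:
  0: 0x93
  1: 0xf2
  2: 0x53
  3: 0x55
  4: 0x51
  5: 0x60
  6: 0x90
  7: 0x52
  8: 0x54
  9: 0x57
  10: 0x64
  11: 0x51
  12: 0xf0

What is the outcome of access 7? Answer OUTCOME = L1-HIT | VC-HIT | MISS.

  [0] addr=0x93 blk=18 s=2: MISS | VC []
  [1] addr=0xf2 blk=30 s=2: MISS | VC [18]
  [2] addr=0x53 blk=10 s=2: MISS | VC [18, 30]
  [3] addr=0x55 blk=10 s=2: L1-HIT | VC [18, 30]
  [4] addr=0x51 blk=10 s=2: L1-HIT | VC [18, 30]
  [5] addr=0x60 blk=12 s=0: MISS | VC [18, 30]
  [6] addr=0x90 blk=18 s=2: VC-HIT | VC [10, 30]
  [7] addr=0x52 blk=10 s=2: VC-HIT | VC [18, 30]
  [8] addr=0x54 blk=10 s=2: L1-HIT | VC [18, 30]
  [9] addr=0x57 blk=10 s=2: L1-HIT | VC [18, 30]
  [10] addr=0x64 blk=12 s=0: L1-HIT | VC [18, 30]
  [11] addr=0x51 blk=10 s=2: L1-HIT | VC [18, 30]
  [12] addr=0xf0 blk=30 s=2: VC-HIT | VC [18, 10]

OUTCOME = VC-HIT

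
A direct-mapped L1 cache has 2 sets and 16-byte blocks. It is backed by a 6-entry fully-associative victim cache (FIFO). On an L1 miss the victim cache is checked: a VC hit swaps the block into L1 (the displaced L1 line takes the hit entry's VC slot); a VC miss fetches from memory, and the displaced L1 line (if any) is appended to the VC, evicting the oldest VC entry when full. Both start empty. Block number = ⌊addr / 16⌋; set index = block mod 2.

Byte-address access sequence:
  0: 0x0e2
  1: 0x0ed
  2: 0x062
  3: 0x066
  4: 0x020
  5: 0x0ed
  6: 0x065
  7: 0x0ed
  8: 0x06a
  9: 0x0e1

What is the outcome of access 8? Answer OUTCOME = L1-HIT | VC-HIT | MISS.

OUTCOME = VC-HIT

#0 0xe2→b14/s0 MISS; vc=[]
#1 0xed→b14/s0 L1-HIT; vc=[]
#2 0x62→b6/s0 MISS; vc=[14]
#3 0x66→b6/s0 L1-HIT; vc=[14]
#4 0x20→b2/s0 MISS; vc=[14,6]
#5 0xed→b14/s0 VC-HIT; vc=[2,6]
#6 0x65→b6/s0 VC-HIT; vc=[2,14]
#7 0xed→b14/s0 VC-HIT; vc=[2,6]
#8 0x6a→b6/s0 VC-HIT; vc=[2,14]
#9 0xe1→b14/s0 VC-HIT; vc=[2,6]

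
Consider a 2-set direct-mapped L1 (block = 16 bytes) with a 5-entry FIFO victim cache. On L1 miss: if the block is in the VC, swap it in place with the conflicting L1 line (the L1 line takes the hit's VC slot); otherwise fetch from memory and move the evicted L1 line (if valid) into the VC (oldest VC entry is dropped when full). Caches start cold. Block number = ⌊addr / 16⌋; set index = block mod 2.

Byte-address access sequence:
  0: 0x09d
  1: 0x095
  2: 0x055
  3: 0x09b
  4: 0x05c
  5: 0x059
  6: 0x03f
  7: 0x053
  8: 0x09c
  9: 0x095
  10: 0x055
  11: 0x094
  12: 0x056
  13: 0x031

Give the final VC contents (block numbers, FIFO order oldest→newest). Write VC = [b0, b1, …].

  [0] addr=0x9d blk=9 s=1: MISS | VC []
  [1] addr=0x95 blk=9 s=1: L1-HIT | VC []
  [2] addr=0x55 blk=5 s=1: MISS | VC [9]
  [3] addr=0x9b blk=9 s=1: VC-HIT | VC [5]
  [4] addr=0x5c blk=5 s=1: VC-HIT | VC [9]
  [5] addr=0x59 blk=5 s=1: L1-HIT | VC [9]
  [6] addr=0x3f blk=3 s=1: MISS | VC [9, 5]
  [7] addr=0x53 blk=5 s=1: VC-HIT | VC [9, 3]
  [8] addr=0x9c blk=9 s=1: VC-HIT | VC [5, 3]
  [9] addr=0x95 blk=9 s=1: L1-HIT | VC [5, 3]
  [10] addr=0x55 blk=5 s=1: VC-HIT | VC [9, 3]
  [11] addr=0x94 blk=9 s=1: VC-HIT | VC [5, 3]
  [12] addr=0x56 blk=5 s=1: VC-HIT | VC [9, 3]
  [13] addr=0x31 blk=3 s=1: VC-HIT | VC [9, 5]

VC = [9, 5]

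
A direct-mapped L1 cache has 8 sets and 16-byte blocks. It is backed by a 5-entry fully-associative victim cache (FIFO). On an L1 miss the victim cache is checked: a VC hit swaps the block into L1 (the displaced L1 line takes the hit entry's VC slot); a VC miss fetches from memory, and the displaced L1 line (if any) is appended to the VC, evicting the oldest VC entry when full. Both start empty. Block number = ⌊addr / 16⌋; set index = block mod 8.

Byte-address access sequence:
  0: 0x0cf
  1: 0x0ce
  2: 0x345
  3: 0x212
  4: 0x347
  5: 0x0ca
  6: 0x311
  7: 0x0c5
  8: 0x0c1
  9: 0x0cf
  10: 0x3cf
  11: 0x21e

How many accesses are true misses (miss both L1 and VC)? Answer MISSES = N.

0: 0xcf (blk 12, set 4) → MISS  vc=[]
1: 0xce (blk 12, set 4) → L1-HIT  vc=[]
2: 0x345 (blk 52, set 4) → MISS  vc=[12]
3: 0x212 (blk 33, set 1) → MISS  vc=[12]
4: 0x347 (blk 52, set 4) → L1-HIT  vc=[12]
5: 0xca (blk 12, set 4) → VC-HIT  vc=[52]
6: 0x311 (blk 49, set 1) → MISS  vc=[52, 33]
7: 0xc5 (blk 12, set 4) → L1-HIT  vc=[52, 33]
8: 0xc1 (blk 12, set 4) → L1-HIT  vc=[52, 33]
9: 0xcf (blk 12, set 4) → L1-HIT  vc=[52, 33]
10: 0x3cf (blk 60, set 4) → MISS  vc=[52, 33, 12]
11: 0x21e (blk 33, set 1) → VC-HIT  vc=[52, 49, 12]

MISSES = 5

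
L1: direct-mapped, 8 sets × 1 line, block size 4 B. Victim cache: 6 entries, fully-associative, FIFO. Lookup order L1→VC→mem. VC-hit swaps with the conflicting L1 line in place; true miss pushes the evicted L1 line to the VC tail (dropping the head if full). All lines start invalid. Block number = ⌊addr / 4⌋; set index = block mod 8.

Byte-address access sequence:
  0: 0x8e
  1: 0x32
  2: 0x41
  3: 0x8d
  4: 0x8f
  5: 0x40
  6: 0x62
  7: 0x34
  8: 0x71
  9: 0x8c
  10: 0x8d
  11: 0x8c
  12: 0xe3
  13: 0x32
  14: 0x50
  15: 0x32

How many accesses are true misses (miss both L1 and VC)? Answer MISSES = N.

#0 0x8e→b35/s3 MISS; vc=[]
#1 0x32→b12/s4 MISS; vc=[]
#2 0x41→b16/s0 MISS; vc=[]
#3 0x8d→b35/s3 L1-HIT; vc=[]
#4 0x8f→b35/s3 L1-HIT; vc=[]
#5 0x40→b16/s0 L1-HIT; vc=[]
#6 0x62→b24/s0 MISS; vc=[16]
#7 0x34→b13/s5 MISS; vc=[16]
#8 0x71→b28/s4 MISS; vc=[16,12]
#9 0x8c→b35/s3 L1-HIT; vc=[16,12]
#10 0x8d→b35/s3 L1-HIT; vc=[16,12]
#11 0x8c→b35/s3 L1-HIT; vc=[16,12]
#12 0xe3→b56/s0 MISS; vc=[16,12,24]
#13 0x32→b12/s4 VC-HIT; vc=[16,28,24]
#14 0x50→b20/s4 MISS; vc=[16,28,24,12]
#15 0x32→b12/s4 VC-HIT; vc=[16,28,24,20]

MISSES = 8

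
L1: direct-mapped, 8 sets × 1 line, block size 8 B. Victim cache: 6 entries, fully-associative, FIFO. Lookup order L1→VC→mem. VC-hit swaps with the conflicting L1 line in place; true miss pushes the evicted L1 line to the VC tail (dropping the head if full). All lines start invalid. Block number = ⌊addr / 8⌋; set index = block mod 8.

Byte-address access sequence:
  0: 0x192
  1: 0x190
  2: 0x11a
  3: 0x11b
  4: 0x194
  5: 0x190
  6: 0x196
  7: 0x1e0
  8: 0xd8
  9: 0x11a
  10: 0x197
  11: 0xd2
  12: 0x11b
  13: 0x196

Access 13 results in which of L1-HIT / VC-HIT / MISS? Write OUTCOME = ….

#0 0x192→b50/s2 MISS; vc=[]
#1 0x190→b50/s2 L1-HIT; vc=[]
#2 0x11a→b35/s3 MISS; vc=[]
#3 0x11b→b35/s3 L1-HIT; vc=[]
#4 0x194→b50/s2 L1-HIT; vc=[]
#5 0x190→b50/s2 L1-HIT; vc=[]
#6 0x196→b50/s2 L1-HIT; vc=[]
#7 0x1e0→b60/s4 MISS; vc=[]
#8 0xd8→b27/s3 MISS; vc=[35]
#9 0x11a→b35/s3 VC-HIT; vc=[27]
#10 0x197→b50/s2 L1-HIT; vc=[27]
#11 0xd2→b26/s2 MISS; vc=[27,50]
#12 0x11b→b35/s3 L1-HIT; vc=[27,50]
#13 0x196→b50/s2 VC-HIT; vc=[27,26]

OUTCOME = VC-HIT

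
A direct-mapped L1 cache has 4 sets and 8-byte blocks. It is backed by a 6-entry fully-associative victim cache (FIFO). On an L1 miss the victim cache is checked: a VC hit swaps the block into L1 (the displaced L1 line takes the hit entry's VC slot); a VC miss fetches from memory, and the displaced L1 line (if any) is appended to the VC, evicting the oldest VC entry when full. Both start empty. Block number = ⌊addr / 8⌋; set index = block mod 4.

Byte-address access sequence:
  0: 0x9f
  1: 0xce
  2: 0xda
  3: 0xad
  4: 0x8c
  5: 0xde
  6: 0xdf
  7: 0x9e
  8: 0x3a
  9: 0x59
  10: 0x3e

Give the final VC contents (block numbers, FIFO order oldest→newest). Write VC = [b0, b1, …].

  [0] addr=0x9f blk=19 s=3: MISS | VC []
  [1] addr=0xce blk=25 s=1: MISS | VC []
  [2] addr=0xda blk=27 s=3: MISS | VC [19]
  [3] addr=0xad blk=21 s=1: MISS | VC [19, 25]
  [4] addr=0x8c blk=17 s=1: MISS | VC [19, 25, 21]
  [5] addr=0xde blk=27 s=3: L1-HIT | VC [19, 25, 21]
  [6] addr=0xdf blk=27 s=3: L1-HIT | VC [19, 25, 21]
  [7] addr=0x9e blk=19 s=3: VC-HIT | VC [27, 25, 21]
  [8] addr=0x3a blk=7 s=3: MISS | VC [27, 25, 21, 19]
  [9] addr=0x59 blk=11 s=3: MISS | VC [27, 25, 21, 19, 7]
  [10] addr=0x3e blk=7 s=3: VC-HIT | VC [27, 25, 21, 19, 11]

VC = [27, 25, 21, 19, 11]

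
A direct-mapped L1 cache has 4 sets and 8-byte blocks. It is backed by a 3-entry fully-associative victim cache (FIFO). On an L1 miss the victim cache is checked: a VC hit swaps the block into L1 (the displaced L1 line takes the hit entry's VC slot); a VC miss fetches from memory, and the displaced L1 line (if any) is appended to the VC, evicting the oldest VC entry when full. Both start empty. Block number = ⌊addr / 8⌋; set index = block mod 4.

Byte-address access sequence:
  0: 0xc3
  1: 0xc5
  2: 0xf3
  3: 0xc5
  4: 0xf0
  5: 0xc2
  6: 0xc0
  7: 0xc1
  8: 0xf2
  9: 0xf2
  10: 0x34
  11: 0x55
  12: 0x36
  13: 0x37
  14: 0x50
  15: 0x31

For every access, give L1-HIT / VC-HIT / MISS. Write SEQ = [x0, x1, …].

SEQ = [MISS, L1-HIT, MISS, L1-HIT, L1-HIT, L1-HIT, L1-HIT, L1-HIT, L1-HIT, L1-HIT, MISS, MISS, VC-HIT, L1-HIT, VC-HIT, VC-HIT]

#0 0xc3→b24/s0 MISS; vc=[]
#1 0xc5→b24/s0 L1-HIT; vc=[]
#2 0xf3→b30/s2 MISS; vc=[]
#3 0xc5→b24/s0 L1-HIT; vc=[]
#4 0xf0→b30/s2 L1-HIT; vc=[]
#5 0xc2→b24/s0 L1-HIT; vc=[]
#6 0xc0→b24/s0 L1-HIT; vc=[]
#7 0xc1→b24/s0 L1-HIT; vc=[]
#8 0xf2→b30/s2 L1-HIT; vc=[]
#9 0xf2→b30/s2 L1-HIT; vc=[]
#10 0x34→b6/s2 MISS; vc=[30]
#11 0x55→b10/s2 MISS; vc=[30,6]
#12 0x36→b6/s2 VC-HIT; vc=[30,10]
#13 0x37→b6/s2 L1-HIT; vc=[30,10]
#14 0x50→b10/s2 VC-HIT; vc=[30,6]
#15 0x31→b6/s2 VC-HIT; vc=[30,10]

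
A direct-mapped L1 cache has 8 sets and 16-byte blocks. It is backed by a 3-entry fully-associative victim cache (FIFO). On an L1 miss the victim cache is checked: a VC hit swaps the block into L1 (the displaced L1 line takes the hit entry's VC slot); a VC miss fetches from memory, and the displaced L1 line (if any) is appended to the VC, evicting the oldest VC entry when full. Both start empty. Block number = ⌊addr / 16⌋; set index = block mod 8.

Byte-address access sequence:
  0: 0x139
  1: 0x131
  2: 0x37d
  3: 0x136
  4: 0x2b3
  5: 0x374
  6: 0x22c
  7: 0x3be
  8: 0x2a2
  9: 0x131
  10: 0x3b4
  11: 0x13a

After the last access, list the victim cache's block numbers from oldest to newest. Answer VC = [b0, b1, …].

VC = [59, 43, 34]

0: 0x139 (blk 19, set 3) → MISS  vc=[]
1: 0x131 (blk 19, set 3) → L1-HIT  vc=[]
2: 0x37d (blk 55, set 7) → MISS  vc=[]
3: 0x136 (blk 19, set 3) → L1-HIT  vc=[]
4: 0x2b3 (blk 43, set 3) → MISS  vc=[19]
5: 0x374 (blk 55, set 7) → L1-HIT  vc=[19]
6: 0x22c (blk 34, set 2) → MISS  vc=[19]
7: 0x3be (blk 59, set 3) → MISS  vc=[19, 43]
8: 0x2a2 (blk 42, set 2) → MISS  vc=[19, 43, 34]
9: 0x131 (blk 19, set 3) → VC-HIT  vc=[59, 43, 34]
10: 0x3b4 (blk 59, set 3) → VC-HIT  vc=[19, 43, 34]
11: 0x13a (blk 19, set 3) → VC-HIT  vc=[59, 43, 34]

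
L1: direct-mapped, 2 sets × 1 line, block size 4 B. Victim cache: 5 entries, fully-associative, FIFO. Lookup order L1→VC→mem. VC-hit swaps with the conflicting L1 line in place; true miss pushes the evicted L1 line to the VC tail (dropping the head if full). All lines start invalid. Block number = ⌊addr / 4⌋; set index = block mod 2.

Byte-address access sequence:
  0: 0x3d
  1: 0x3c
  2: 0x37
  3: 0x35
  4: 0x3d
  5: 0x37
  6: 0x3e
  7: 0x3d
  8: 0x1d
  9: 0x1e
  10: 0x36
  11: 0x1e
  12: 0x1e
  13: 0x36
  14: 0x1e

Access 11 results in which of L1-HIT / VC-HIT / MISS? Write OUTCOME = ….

#0 0x3d→b15/s1 MISS; vc=[]
#1 0x3c→b15/s1 L1-HIT; vc=[]
#2 0x37→b13/s1 MISS; vc=[15]
#3 0x35→b13/s1 L1-HIT; vc=[15]
#4 0x3d→b15/s1 VC-HIT; vc=[13]
#5 0x37→b13/s1 VC-HIT; vc=[15]
#6 0x3e→b15/s1 VC-HIT; vc=[13]
#7 0x3d→b15/s1 L1-HIT; vc=[13]
#8 0x1d→b7/s1 MISS; vc=[13,15]
#9 0x1e→b7/s1 L1-HIT; vc=[13,15]
#10 0x36→b13/s1 VC-HIT; vc=[7,15]
#11 0x1e→b7/s1 VC-HIT; vc=[13,15]
#12 0x1e→b7/s1 L1-HIT; vc=[13,15]
#13 0x36→b13/s1 VC-HIT; vc=[7,15]
#14 0x1e→b7/s1 VC-HIT; vc=[13,15]

OUTCOME = VC-HIT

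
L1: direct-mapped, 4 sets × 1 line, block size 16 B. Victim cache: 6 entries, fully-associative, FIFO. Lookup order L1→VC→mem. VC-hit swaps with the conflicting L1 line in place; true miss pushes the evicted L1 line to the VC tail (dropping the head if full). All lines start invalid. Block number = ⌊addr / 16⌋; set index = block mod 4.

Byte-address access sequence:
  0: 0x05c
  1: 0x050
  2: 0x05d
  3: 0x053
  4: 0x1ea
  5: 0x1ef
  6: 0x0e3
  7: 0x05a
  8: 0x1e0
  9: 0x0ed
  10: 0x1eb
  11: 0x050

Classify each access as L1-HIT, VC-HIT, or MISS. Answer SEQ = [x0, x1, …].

SEQ = [MISS, L1-HIT, L1-HIT, L1-HIT, MISS, L1-HIT, MISS, L1-HIT, VC-HIT, VC-HIT, VC-HIT, L1-HIT]

#0 0x5c→b5/s1 MISS; vc=[]
#1 0x50→b5/s1 L1-HIT; vc=[]
#2 0x5d→b5/s1 L1-HIT; vc=[]
#3 0x53→b5/s1 L1-HIT; vc=[]
#4 0x1ea→b30/s2 MISS; vc=[]
#5 0x1ef→b30/s2 L1-HIT; vc=[]
#6 0xe3→b14/s2 MISS; vc=[30]
#7 0x5a→b5/s1 L1-HIT; vc=[30]
#8 0x1e0→b30/s2 VC-HIT; vc=[14]
#9 0xed→b14/s2 VC-HIT; vc=[30]
#10 0x1eb→b30/s2 VC-HIT; vc=[14]
#11 0x50→b5/s1 L1-HIT; vc=[14]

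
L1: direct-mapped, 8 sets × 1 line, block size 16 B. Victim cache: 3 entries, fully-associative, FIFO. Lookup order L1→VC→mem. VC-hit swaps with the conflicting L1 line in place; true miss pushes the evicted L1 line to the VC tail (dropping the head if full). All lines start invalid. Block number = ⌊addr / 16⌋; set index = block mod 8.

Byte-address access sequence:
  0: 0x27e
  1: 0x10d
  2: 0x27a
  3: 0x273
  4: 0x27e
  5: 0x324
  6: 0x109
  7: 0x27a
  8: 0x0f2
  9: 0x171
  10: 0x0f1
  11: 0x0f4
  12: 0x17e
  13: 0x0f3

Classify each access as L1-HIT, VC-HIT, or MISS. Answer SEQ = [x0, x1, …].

SEQ = [MISS, MISS, L1-HIT, L1-HIT, L1-HIT, MISS, L1-HIT, L1-HIT, MISS, MISS, VC-HIT, L1-HIT, VC-HIT, VC-HIT]

  [0] addr=0x27e blk=39 s=7: MISS | VC []
  [1] addr=0x10d blk=16 s=0: MISS | VC []
  [2] addr=0x27a blk=39 s=7: L1-HIT | VC []
  [3] addr=0x273 blk=39 s=7: L1-HIT | VC []
  [4] addr=0x27e blk=39 s=7: L1-HIT | VC []
  [5] addr=0x324 blk=50 s=2: MISS | VC []
  [6] addr=0x109 blk=16 s=0: L1-HIT | VC []
  [7] addr=0x27a blk=39 s=7: L1-HIT | VC []
  [8] addr=0xf2 blk=15 s=7: MISS | VC [39]
  [9] addr=0x171 blk=23 s=7: MISS | VC [39, 15]
  [10] addr=0xf1 blk=15 s=7: VC-HIT | VC [39, 23]
  [11] addr=0xf4 blk=15 s=7: L1-HIT | VC [39, 23]
  [12] addr=0x17e blk=23 s=7: VC-HIT | VC [39, 15]
  [13] addr=0xf3 blk=15 s=7: VC-HIT | VC [39, 23]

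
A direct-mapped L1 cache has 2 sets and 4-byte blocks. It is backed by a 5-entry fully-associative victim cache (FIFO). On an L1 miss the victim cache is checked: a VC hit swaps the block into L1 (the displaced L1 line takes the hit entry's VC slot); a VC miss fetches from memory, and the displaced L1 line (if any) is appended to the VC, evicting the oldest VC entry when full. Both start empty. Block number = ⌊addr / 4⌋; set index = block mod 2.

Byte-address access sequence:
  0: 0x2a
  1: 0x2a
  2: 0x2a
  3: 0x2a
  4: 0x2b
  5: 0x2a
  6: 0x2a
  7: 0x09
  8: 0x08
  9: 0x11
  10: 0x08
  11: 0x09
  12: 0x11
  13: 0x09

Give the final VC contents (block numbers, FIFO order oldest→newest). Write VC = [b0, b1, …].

VC = [10, 4]

0: 0x2a (blk 10, set 0) → MISS  vc=[]
1: 0x2a (blk 10, set 0) → L1-HIT  vc=[]
2: 0x2a (blk 10, set 0) → L1-HIT  vc=[]
3: 0x2a (blk 10, set 0) → L1-HIT  vc=[]
4: 0x2b (blk 10, set 0) → L1-HIT  vc=[]
5: 0x2a (blk 10, set 0) → L1-HIT  vc=[]
6: 0x2a (blk 10, set 0) → L1-HIT  vc=[]
7: 0x9 (blk 2, set 0) → MISS  vc=[10]
8: 0x8 (blk 2, set 0) → L1-HIT  vc=[10]
9: 0x11 (blk 4, set 0) → MISS  vc=[10, 2]
10: 0x8 (blk 2, set 0) → VC-HIT  vc=[10, 4]
11: 0x9 (blk 2, set 0) → L1-HIT  vc=[10, 4]
12: 0x11 (blk 4, set 0) → VC-HIT  vc=[10, 2]
13: 0x9 (blk 2, set 0) → VC-HIT  vc=[10, 4]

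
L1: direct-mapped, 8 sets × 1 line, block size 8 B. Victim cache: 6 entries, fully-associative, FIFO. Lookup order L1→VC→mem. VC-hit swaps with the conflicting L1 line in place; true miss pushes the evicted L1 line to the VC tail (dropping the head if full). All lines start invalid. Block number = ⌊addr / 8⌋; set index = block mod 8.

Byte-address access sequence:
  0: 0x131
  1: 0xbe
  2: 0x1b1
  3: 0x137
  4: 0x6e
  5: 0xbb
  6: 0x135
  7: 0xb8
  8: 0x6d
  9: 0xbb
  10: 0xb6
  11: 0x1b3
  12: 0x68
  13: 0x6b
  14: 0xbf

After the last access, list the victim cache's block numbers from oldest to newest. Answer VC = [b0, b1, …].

#0 0x131→b38/s6 MISS; vc=[]
#1 0xbe→b23/s7 MISS; vc=[]
#2 0x1b1→b54/s6 MISS; vc=[38]
#3 0x137→b38/s6 VC-HIT; vc=[54]
#4 0x6e→b13/s5 MISS; vc=[54]
#5 0xbb→b23/s7 L1-HIT; vc=[54]
#6 0x135→b38/s6 L1-HIT; vc=[54]
#7 0xb8→b23/s7 L1-HIT; vc=[54]
#8 0x6d→b13/s5 L1-HIT; vc=[54]
#9 0xbb→b23/s7 L1-HIT; vc=[54]
#10 0xb6→b22/s6 MISS; vc=[54,38]
#11 0x1b3→b54/s6 VC-HIT; vc=[22,38]
#12 0x68→b13/s5 L1-HIT; vc=[22,38]
#13 0x6b→b13/s5 L1-HIT; vc=[22,38]
#14 0xbf→b23/s7 L1-HIT; vc=[22,38]

VC = [22, 38]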